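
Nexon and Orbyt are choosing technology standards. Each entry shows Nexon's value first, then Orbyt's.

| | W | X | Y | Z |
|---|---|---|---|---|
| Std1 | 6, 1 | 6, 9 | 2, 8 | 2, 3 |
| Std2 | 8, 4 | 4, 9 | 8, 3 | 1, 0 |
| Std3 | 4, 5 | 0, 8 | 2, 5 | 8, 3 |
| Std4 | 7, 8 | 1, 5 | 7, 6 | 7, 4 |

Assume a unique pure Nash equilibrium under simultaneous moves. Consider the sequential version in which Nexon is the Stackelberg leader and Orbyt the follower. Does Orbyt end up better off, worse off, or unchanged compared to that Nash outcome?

Solve by backward induction (Nexon leads).
- Std1 → Orbyt plays X (best of 1, 9, 8, 3); Nexon gets 6.
- Std2 → Orbyt plays X (best of 4, 9, 3, 0); Nexon gets 4.
- Std3 → Orbyt plays X (best of 5, 8, 5, 3); Nexon gets 0.
- Std4 → Orbyt plays W (best of 8, 5, 6, 4); Nexon gets 7.
Nexon's induced payoffs are 6, 4, 0, 7, so Nexon commits to Std4. Subgame-perfect outcome: (Std4, W) with payoffs (7, 8).
Now find the simultaneous Nash equilibrium.
Nexon's best replies: W→Std2; X→Std1; Y→Std2; Z→Std3.
Orbyt's best replies: Std1→X; Std2→X; Std3→X; Std4→W.
The unique mutual best reply is (Std1, X), giving (6, 9).
Orbyt earns 8 sequentially versus 9 at the Nash outcome: worse off.

worse off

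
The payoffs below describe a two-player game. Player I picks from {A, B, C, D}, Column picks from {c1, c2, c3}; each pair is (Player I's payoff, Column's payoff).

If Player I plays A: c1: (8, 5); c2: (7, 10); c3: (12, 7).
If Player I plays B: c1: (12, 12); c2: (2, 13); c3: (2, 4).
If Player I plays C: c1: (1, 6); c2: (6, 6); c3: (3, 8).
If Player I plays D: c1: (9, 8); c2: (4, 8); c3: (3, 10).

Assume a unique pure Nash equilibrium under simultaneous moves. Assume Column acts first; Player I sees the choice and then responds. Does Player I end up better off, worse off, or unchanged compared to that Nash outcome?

better off

Player I best-responds to each possible Column move:
- c1: BR = B, leader payoff 12.
- c2: BR = A, leader payoff 10.
- c3: BR = A, leader payoff 7.
Column's induced payoffs are 12, 10, 7, so Column commits to c1. Subgame-perfect outcome: (B, c1) with payoffs (12, 12).
Now find the simultaneous Nash equilibrium.
Player I's best replies: c1→B; c2→A; c3→A.
Column's best replies: A→c2; B→c2; C→c3; D→c3.
The unique mutual best reply is (A, c2), giving (7, 10).
Player I earns 12 sequentially versus 7 at the Nash outcome: better off.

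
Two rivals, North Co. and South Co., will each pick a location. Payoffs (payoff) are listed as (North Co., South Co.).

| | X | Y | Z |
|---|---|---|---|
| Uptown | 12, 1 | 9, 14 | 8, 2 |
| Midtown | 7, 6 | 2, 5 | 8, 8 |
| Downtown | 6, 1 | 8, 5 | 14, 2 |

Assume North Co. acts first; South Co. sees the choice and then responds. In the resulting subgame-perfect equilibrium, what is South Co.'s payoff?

14

Work backward from South Co.'s decision.
- Uptown → South Co. plays Y (best of 1, 14, 2); North Co. gets 9.
- Midtown → South Co. plays Z (best of 6, 5, 8); North Co. gets 8.
- Downtown → South Co. plays Y (best of 1, 5, 2); North Co. gets 8.
North Co.'s induced payoffs are 9, 8, 8, so North Co. commits to Uptown. Subgame-perfect outcome: (Uptown, Y) with payoffs (9, 14).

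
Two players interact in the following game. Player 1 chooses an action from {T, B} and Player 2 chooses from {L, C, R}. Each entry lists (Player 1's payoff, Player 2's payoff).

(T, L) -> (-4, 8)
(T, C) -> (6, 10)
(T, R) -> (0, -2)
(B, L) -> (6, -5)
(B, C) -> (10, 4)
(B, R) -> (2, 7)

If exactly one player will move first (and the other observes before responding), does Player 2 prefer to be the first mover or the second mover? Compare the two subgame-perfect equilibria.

second

If Player 1 leads: Player 2's best replies are T→C, B→R; Player 1's induced payoffs 6, 2; outcome (T, C), payoffs (6, 10).
If Player 2 leads: Player 1's best replies are L→B, C→B, R→B; Player 2's induced payoffs -5, 4, 7; outcome (B, R), payoffs (2, 7).
Player 2 gets 7 moving first and 10 moving second, so Player 2 prefers to move second.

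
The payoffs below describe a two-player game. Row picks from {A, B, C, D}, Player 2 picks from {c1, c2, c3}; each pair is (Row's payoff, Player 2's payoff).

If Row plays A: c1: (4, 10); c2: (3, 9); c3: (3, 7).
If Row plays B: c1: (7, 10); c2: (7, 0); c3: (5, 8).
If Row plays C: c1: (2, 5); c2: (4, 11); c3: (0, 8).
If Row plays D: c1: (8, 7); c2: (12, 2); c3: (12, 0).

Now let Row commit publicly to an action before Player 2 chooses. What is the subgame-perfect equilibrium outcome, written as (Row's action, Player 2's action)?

(D, c1)

Player 2 best-responds to each possible Row move:
- A → Player 2 plays c1 (best of 10, 9, 7); Row gets 4.
- B → Player 2 plays c1 (best of 10, 0, 8); Row gets 7.
- C → Player 2 plays c2 (best of 5, 11, 8); Row gets 4.
- D → Player 2 plays c1 (best of 7, 2, 0); Row gets 8.
Row's induced payoffs are 4, 7, 4, 8, so Row commits to D. Subgame-perfect outcome: (D, c1) with payoffs (8, 7).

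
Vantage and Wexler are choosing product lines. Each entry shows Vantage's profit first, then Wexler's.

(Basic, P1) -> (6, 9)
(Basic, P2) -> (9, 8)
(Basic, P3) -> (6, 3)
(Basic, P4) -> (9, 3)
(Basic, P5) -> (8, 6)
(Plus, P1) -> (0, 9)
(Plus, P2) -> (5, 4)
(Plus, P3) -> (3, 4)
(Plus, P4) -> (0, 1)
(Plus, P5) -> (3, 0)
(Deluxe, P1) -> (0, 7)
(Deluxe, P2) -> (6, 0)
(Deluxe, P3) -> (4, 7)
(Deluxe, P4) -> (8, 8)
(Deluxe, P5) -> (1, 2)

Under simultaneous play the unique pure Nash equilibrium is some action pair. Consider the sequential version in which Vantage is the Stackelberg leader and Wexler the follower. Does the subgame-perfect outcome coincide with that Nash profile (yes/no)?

no

Work backward from Wexler's decision.
- Basic → Wexler plays P1 (best of 9, 8, 3, 3, 6); Vantage gets 6.
- Plus → Wexler plays P1 (best of 9, 4, 4, 1, 0); Vantage gets 0.
- Deluxe → Wexler plays P4 (best of 7, 0, 7, 8, 2); Vantage gets 8.
Maximizing over 6, 0, 8, Vantage chooses Deluxe. Subgame-perfect outcome: (Deluxe, P4) with payoffs (8, 8).
For the simultaneous game, intersect best replies.
Vantage's best replies: P1→Basic; P2→Basic; P3→Basic; P4→Basic; P5→Basic.
Wexler's best replies: Basic→P1; Plus→P1; Deluxe→P4.
The unique mutual best reply is (Basic, P1), giving (6, 9).
Sequential outcome (Deluxe, P4) differs from the Nash profile (Basic, P1).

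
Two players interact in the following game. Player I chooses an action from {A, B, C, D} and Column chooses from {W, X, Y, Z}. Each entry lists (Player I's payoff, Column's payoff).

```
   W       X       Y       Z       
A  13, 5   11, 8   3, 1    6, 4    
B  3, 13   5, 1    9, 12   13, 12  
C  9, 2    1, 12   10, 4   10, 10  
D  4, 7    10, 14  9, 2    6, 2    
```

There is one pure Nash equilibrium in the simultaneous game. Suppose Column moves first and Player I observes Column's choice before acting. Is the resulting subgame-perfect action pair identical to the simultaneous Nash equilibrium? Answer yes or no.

no

Backward induction with Column moving first.
- W: Player I compares 13, 3, 9, 4 and picks A; Column would get 5.
- X: Player I compares 11, 5, 1, 10 and picks A; Column would get 8.
- Y: Player I compares 3, 9, 10, 9 and picks C; Column would get 4.
- Z: Player I compares 6, 13, 10, 6 and picks B; Column would get 12.
Maximizing over 5, 8, 4, 12, Column chooses Z. Subgame-perfect outcome: (B, Z) with payoffs (13, 12).
Now find the simultaneous Nash equilibrium.
Player I's best replies: W→A; X→A; Y→C; Z→B.
Column's best replies: A→X; B→W; C→X; D→X.
The unique mutual best reply is (A, X), giving (11, 8).
Sequential outcome (B, Z) differs from the Nash profile (A, X).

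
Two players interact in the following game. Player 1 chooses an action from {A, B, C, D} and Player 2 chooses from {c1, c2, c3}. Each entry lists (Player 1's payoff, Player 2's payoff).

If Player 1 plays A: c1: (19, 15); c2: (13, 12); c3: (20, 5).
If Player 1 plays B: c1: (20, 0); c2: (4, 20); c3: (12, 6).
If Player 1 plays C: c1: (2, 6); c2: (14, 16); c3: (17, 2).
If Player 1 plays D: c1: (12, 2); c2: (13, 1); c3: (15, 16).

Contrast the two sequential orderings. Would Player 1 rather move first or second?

If Player 1 leads: Player 2's best replies are A→c1, B→c2, C→c2, D→c3; Player 1's induced payoffs 19, 4, 14, 15; outcome (A, c1), payoffs (19, 15).
If Player 2 leads: Player 1's best replies are c1→B, c2→C, c3→A; Player 2's induced payoffs 0, 16, 5; outcome (C, c2), payoffs (14, 16).
Player 1 gets 19 moving first and 14 moving second, so Player 1 prefers to move first.

first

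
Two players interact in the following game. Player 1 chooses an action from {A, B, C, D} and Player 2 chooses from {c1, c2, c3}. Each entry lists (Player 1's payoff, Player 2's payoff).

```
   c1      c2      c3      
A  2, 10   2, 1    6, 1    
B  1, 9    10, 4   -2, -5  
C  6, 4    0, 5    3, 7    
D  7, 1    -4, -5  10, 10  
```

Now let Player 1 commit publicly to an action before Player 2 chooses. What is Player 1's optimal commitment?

Work backward from Player 2's decision.
- A: Player 2 compares 10, 1, 1 and picks c1; Player 1 would get 2.
- B: Player 2 compares 9, 4, -5 and picks c1; Player 1 would get 1.
- C: Player 2 compares 4, 5, 7 and picks c3; Player 1 would get 3.
- D: Player 2 compares 1, -5, 10 and picks c3; Player 1 would get 10.
Maximizing over 2, 1, 3, 10, Player 1 chooses D. Subgame-perfect outcome: (D, c3) with payoffs (10, 10).

D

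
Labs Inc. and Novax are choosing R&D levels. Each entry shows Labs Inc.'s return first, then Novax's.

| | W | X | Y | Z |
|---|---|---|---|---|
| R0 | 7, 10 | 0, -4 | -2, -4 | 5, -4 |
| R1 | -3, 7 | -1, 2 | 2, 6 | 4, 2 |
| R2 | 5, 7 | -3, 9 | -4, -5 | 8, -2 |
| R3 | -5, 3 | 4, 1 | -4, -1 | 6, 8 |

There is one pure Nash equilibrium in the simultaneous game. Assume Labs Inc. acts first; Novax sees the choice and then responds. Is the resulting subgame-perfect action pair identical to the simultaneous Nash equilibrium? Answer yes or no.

Novax best-responds to each possible Labs Inc. move:
- R0: BR = W, leader payoff 7.
- R1: BR = W, leader payoff -3.
- R2: BR = X, leader payoff -3.
- R3: BR = Z, leader payoff 6.
Among 7, -3, -3, 6, the best is 7 at R0. Subgame-perfect outcome: (R0, W) with payoffs (7, 10).
For the simultaneous game, intersect best replies.
Labs Inc.'s best replies: W→R0; X→R3; Y→R1; Z→R2.
Novax's best replies: R0→W; R1→W; R2→X; R3→Z.
The unique mutual best reply is (R0, W), giving (7, 10).
Sequential outcome (R0, W) coincides with the Nash profile (R0, W).

yes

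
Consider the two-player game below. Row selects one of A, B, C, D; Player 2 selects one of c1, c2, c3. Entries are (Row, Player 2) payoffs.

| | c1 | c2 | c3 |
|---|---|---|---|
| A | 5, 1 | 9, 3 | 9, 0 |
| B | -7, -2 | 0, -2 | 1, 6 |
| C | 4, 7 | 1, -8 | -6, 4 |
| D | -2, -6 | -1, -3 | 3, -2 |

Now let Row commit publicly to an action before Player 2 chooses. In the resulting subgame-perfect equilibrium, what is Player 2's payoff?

Player 2 best-responds to each possible Row move:
- A: Player 2 compares 1, 3, 0 and picks c2; Row would get 9.
- B: Player 2 compares -2, -2, 6 and picks c3; Row would get 1.
- C: Player 2 compares 7, -8, 4 and picks c1; Row would get 4.
- D: Player 2 compares -6, -3, -2 and picks c3; Row would get 3.
Row's induced payoffs are 9, 1, 4, 3, so Row commits to A. Subgame-perfect outcome: (A, c2) with payoffs (9, 3).

3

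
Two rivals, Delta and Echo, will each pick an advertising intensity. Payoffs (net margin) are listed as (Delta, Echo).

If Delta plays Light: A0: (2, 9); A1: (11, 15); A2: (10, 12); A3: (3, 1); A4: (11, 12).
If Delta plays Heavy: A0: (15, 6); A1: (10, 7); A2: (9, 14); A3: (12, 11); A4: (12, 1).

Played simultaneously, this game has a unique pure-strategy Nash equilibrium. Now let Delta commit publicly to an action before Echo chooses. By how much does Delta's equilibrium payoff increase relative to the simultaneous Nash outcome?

0

Echo best-responds to each possible Delta move:
- Light → Echo plays A1 (best of 9, 15, 12, 1, 12); Delta gets 11.
- Heavy → Echo plays A2 (best of 6, 7, 14, 11, 1); Delta gets 9.
Delta's induced payoffs are 11, 9, so Delta commits to Light. Subgame-perfect outcome: (Light, A1) with payoffs (11, 15).
Now find the simultaneous Nash equilibrium.
Delta's best replies: A0→Heavy; A1→Light; A2→Light; A3→Heavy; A4→Heavy.
Echo's best replies: Light→A1; Heavy→A2.
The unique mutual best reply is (Light, A1), giving (11, 15).
Delta's commitment gain: 11 − 11 = 0.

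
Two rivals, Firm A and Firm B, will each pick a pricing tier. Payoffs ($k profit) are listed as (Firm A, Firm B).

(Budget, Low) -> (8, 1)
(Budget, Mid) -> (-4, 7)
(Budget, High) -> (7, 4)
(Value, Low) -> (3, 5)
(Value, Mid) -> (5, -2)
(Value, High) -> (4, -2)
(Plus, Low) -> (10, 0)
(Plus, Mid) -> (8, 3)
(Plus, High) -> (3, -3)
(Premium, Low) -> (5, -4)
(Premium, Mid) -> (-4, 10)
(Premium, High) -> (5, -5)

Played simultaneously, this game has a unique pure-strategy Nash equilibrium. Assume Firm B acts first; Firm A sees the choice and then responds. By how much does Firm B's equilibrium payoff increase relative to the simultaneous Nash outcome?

Backward induction with Firm B moving first.
- Low → Firm A plays Plus (best of 8, 3, 10, 5); Firm B gets 0.
- Mid → Firm A plays Plus (best of -4, 5, 8, -4); Firm B gets 3.
- High → Firm A plays Budget (best of 7, 4, 3, 5); Firm B gets 4.
Maximizing over 0, 3, 4, Firm B chooses High. Subgame-perfect outcome: (Budget, High) with payoffs (7, 4).
Under simultaneous play:
Firm A's best replies: Low→Plus; Mid→Plus; High→Budget.
Firm B's best replies: Budget→Mid; Value→Low; Plus→Mid; Premium→Mid.
Only (Plus, Mid) has each player best-responding; Nash payoffs (8, 3).
Firm B's commitment gain: 4 − 3 = 1.

1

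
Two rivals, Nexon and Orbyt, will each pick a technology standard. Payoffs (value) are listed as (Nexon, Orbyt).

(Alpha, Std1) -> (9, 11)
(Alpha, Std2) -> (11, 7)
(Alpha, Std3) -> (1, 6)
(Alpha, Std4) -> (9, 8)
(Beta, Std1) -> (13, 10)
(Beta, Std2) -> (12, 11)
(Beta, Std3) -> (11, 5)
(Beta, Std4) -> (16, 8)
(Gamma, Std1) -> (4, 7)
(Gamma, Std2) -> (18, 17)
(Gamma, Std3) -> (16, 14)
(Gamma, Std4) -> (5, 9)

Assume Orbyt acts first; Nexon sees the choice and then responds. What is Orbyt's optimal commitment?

Std2

Nexon best-responds to each possible Orbyt move:
- Std1: BR = Beta, leader payoff 10.
- Std2: BR = Gamma, leader payoff 17.
- Std3: BR = Gamma, leader payoff 14.
- Std4: BR = Beta, leader payoff 8.
Maximizing over 10, 17, 14, 8, Orbyt chooses Std2. Subgame-perfect outcome: (Gamma, Std2) with payoffs (18, 17).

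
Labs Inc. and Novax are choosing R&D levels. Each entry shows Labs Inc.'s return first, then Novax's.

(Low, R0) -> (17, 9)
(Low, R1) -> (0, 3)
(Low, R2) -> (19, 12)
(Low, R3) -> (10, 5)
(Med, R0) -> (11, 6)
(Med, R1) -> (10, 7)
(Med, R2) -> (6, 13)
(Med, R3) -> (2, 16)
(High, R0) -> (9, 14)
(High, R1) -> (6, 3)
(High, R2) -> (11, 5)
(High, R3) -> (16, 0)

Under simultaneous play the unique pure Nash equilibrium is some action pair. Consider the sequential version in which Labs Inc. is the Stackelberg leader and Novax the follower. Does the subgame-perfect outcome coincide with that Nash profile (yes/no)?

Backward induction with Labs Inc. moving first.
- Low: BR = R2, leader payoff 19.
- Med: BR = R3, leader payoff 2.
- High: BR = R0, leader payoff 9.
Maximizing over 19, 2, 9, Labs Inc. chooses Low. Subgame-perfect outcome: (Low, R2) with payoffs (19, 12).
Now find the simultaneous Nash equilibrium.
Labs Inc.'s best replies: R0→Low; R1→Med; R2→Low; R3→High.
Novax's best replies: Low→R2; Med→R3; High→R0.
The unique mutual best reply is (Low, R2), giving (19, 12).
Sequential outcome (Low, R2) coincides with the Nash profile (Low, R2).

yes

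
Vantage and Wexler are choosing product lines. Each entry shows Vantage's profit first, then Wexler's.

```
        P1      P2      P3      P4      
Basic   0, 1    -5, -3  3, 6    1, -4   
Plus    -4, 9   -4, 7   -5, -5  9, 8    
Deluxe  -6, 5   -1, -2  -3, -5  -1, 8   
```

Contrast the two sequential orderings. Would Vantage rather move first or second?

If Vantage leads: Wexler's best replies are Basic→P3, Plus→P1, Deluxe→P4; Vantage's induced payoffs 3, -4, -1; outcome (Basic, P3), payoffs (3, 6).
If Wexler leads: Vantage's best replies are P1→Basic, P2→Deluxe, P3→Basic, P4→Plus; Wexler's induced payoffs 1, -2, 6, 8; outcome (Plus, P4), payoffs (9, 8).
Vantage gets 3 moving first and 9 moving second, so Vantage prefers to move second.

second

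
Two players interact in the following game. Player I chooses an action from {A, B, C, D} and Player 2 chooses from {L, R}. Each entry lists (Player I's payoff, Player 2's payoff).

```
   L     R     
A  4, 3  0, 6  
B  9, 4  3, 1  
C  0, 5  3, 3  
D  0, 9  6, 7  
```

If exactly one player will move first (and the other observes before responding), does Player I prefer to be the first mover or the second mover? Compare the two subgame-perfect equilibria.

first

If Player I leads: Player 2's best replies are A→R, B→L, C→L, D→L; Player I's induced payoffs 0, 9, 0, 0; outcome (B, L), payoffs (9, 4).
If Player 2 leads: Player I's best replies are L→B, R→D; Player 2's induced payoffs 4, 7; outcome (D, R), payoffs (6, 7).
Player I gets 9 moving first and 6 moving second, so Player I prefers to move first.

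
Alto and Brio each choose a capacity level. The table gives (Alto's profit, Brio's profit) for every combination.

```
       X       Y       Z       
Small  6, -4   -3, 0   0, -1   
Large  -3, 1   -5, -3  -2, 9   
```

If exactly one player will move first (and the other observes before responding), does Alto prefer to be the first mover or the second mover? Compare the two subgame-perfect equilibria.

first

If Alto leads: Brio's best replies are Small→Y, Large→Z; Alto's induced payoffs -3, -2; outcome (Large, Z), payoffs (-2, 9).
If Brio leads: Alto's best replies are X→Small, Y→Small, Z→Small; Brio's induced payoffs -4, 0, -1; outcome (Small, Y), payoffs (-3, 0).
Alto gets -2 moving first and -3 moving second, so Alto prefers to move first.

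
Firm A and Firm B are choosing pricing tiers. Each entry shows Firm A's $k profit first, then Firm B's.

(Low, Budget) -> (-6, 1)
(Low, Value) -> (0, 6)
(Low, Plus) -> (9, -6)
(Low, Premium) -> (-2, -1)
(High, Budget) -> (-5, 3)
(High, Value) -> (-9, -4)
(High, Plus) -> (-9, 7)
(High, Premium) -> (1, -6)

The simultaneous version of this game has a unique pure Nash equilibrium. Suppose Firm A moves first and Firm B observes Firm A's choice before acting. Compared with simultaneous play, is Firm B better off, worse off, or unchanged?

unchanged

Firm B best-responds to each possible Firm A move:
- Low: BR = Value, leader payoff 0.
- High: BR = Plus, leader payoff -9.
Among 0, -9, the best is 0 at Low. Subgame-perfect outcome: (Low, Value) with payoffs (0, 6).
Now find the simultaneous Nash equilibrium.
Firm A's best replies: Budget→High; Value→Low; Plus→Low; Premium→High.
Firm B's best replies: Low→Value; High→Plus.
The unique mutual best reply is (Low, Value), giving (0, 6).
Firm B earns 6 sequentially versus 6 at the Nash outcome: unchanged.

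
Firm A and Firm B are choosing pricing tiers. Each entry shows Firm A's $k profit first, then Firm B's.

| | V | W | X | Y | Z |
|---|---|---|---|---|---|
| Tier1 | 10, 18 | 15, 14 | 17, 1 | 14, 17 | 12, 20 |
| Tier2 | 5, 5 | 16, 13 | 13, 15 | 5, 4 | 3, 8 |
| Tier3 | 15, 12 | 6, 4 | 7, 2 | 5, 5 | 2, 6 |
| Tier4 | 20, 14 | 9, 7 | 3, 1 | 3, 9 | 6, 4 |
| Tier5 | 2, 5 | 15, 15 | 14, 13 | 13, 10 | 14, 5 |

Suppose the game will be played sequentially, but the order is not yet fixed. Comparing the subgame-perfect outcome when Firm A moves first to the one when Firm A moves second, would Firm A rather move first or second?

first

If Firm A leads: Firm B's best replies are Tier1→Z, Tier2→X, Tier3→V, Tier4→V, Tier5→W; Firm A's induced payoffs 12, 13, 15, 20, 15; outcome (Tier4, V), payoffs (20, 14).
If Firm B leads: Firm A's best replies are V→Tier4, W→Tier2, X→Tier1, Y→Tier1, Z→Tier5; Firm B's induced payoffs 14, 13, 1, 17, 5; outcome (Tier1, Y), payoffs (14, 17).
Firm A gets 20 moving first and 14 moving second, so Firm A prefers to move first.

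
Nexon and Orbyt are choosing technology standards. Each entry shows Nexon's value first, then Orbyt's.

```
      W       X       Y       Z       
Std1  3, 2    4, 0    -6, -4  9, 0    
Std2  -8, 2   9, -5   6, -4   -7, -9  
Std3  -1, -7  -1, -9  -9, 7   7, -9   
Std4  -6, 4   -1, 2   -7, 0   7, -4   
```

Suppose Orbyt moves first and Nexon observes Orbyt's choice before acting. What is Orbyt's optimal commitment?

W

Nexon best-responds to each possible Orbyt move:
- W → Nexon plays Std1 (best of 3, -8, -1, -6); Orbyt gets 2.
- X → Nexon plays Std2 (best of 4, 9, -1, -1); Orbyt gets -5.
- Y → Nexon plays Std2 (best of -6, 6, -9, -7); Orbyt gets -4.
- Z → Nexon plays Std1 (best of 9, -7, 7, 7); Orbyt gets 0.
Orbyt's induced payoffs are 2, -5, -4, 0, so Orbyt commits to W. Subgame-perfect outcome: (Std1, W) with payoffs (3, 2).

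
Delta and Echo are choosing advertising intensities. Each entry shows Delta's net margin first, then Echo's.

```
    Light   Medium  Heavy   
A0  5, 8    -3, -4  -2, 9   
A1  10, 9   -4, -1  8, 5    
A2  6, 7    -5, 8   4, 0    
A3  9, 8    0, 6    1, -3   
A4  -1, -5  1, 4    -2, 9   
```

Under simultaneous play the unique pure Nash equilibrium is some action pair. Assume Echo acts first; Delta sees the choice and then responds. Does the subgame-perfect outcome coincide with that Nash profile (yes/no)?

yes

Solve by backward induction (Echo leads).
- Light: Delta compares 5, 10, 6, 9, -1 and picks A1; Echo would get 9.
- Medium: Delta compares -3, -4, -5, 0, 1 and picks A4; Echo would get 4.
- Heavy: Delta compares -2, 8, 4, 1, -2 and picks A1; Echo would get 5.
Among 9, 4, 5, the best is 9 at Light. Subgame-perfect outcome: (A1, Light) with payoffs (10, 9).
For the simultaneous game, intersect best replies.
Delta's best replies: Light→A1; Medium→A4; Heavy→A1.
Echo's best replies: A0→Heavy; A1→Light; A2→Medium; A3→Light; A4→Heavy.
The unique mutual best reply is (A1, Light), giving (10, 9).
Sequential outcome (A1, Light) coincides with the Nash profile (A1, Light).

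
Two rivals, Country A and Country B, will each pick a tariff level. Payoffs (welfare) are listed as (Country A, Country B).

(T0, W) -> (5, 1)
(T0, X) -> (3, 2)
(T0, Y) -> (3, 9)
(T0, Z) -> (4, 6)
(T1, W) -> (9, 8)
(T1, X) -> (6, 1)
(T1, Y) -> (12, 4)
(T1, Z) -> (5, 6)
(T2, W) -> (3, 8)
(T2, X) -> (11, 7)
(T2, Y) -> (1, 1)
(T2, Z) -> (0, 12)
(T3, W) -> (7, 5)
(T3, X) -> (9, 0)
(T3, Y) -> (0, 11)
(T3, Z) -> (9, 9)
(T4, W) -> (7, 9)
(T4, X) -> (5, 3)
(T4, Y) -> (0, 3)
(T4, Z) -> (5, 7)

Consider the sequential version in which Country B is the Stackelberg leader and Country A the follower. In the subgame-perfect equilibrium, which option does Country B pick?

Backward induction with Country B moving first.
- W: BR = T1, leader payoff 8.
- X: BR = T2, leader payoff 7.
- Y: BR = T1, leader payoff 4.
- Z: BR = T3, leader payoff 9.
Country B's induced payoffs are 8, 7, 4, 9, so Country B commits to Z. Subgame-perfect outcome: (T3, Z) with payoffs (9, 9).

Z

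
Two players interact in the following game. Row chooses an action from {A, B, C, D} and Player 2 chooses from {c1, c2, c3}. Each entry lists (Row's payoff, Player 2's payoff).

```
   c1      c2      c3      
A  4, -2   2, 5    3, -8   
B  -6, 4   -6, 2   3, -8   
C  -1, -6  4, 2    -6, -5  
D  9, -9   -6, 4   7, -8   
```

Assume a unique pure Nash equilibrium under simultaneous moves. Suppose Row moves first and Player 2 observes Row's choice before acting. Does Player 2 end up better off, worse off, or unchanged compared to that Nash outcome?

Work backward from Player 2's decision.
- A: BR = c2, leader payoff 2.
- B: BR = c1, leader payoff -6.
- C: BR = c2, leader payoff 4.
- D: BR = c2, leader payoff -6.
Maximizing over 2, -6, 4, -6, Row chooses C. Subgame-perfect outcome: (C, c2) with payoffs (4, 2).
Under simultaneous play:
Row's best replies: c1→D; c2→C; c3→D.
Player 2's best replies: A→c2; B→c1; C→c2; D→c2.
The unique mutual best reply is (C, c2), giving (4, 2).
Player 2 earns 2 sequentially versus 2 at the Nash outcome: unchanged.

unchanged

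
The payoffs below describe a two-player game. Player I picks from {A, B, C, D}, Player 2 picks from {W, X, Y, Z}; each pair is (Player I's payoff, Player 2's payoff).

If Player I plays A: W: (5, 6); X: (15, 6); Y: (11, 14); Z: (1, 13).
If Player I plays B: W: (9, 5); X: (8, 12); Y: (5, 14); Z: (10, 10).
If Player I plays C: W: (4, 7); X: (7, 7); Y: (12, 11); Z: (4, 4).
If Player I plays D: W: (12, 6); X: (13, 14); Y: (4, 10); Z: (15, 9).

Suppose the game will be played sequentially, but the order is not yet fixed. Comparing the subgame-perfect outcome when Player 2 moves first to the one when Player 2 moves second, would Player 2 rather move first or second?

If Player I leads: Player 2's best replies are A→Y, B→Y, C→Y, D→X; Player I's induced payoffs 11, 5, 12, 13; outcome (D, X), payoffs (13, 14).
If Player 2 leads: Player I's best replies are W→D, X→A, Y→C, Z→D; Player 2's induced payoffs 6, 6, 11, 9; outcome (C, Y), payoffs (12, 11).
Player 2 gets 11 moving first and 14 moving second, so Player 2 prefers to move second.

second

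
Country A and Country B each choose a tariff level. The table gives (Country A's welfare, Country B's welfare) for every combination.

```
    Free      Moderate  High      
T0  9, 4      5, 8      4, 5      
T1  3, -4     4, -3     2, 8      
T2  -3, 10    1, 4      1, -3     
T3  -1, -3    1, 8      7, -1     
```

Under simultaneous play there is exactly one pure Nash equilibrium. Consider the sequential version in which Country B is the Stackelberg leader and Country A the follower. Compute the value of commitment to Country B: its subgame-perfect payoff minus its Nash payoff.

0

Solve by backward induction (Country B leads).
- Free → Country A plays T0 (best of 9, 3, -3, -1); Country B gets 4.
- Moderate → Country A plays T0 (best of 5, 4, 1, 1); Country B gets 8.
- High → Country A plays T3 (best of 4, 2, 1, 7); Country B gets -1.
Maximizing over 4, 8, -1, Country B chooses Moderate. Subgame-perfect outcome: (T0, Moderate) with payoffs (5, 8).
Under simultaneous play:
Country A's best replies: Free→T0; Moderate→T0; High→T3.
Country B's best replies: T0→Moderate; T1→High; T2→Free; T3→Moderate.
Only (T0, Moderate) has each player best-responding; Nash payoffs (5, 8).
Country B's commitment gain: 8 − 8 = 0.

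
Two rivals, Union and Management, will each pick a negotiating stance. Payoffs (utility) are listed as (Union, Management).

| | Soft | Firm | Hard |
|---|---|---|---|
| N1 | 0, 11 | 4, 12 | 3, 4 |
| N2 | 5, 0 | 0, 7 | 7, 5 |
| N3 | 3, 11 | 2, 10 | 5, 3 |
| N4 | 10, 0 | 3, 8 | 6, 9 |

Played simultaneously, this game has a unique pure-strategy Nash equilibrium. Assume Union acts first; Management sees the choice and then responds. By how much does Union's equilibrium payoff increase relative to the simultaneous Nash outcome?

Solve by backward induction (Union leads).
- N1 → Management plays Firm (best of 11, 12, 4); Union gets 4.
- N2 → Management plays Firm (best of 0, 7, 5); Union gets 0.
- N3 → Management plays Soft (best of 11, 10, 3); Union gets 3.
- N4 → Management plays Hard (best of 0, 8, 9); Union gets 6.
Union's induced payoffs are 4, 0, 3, 6, so Union commits to N4. Subgame-perfect outcome: (N4, Hard) with payoffs (6, 9).
Now find the simultaneous Nash equilibrium.
Union's best replies: Soft→N4; Firm→N1; Hard→N2.
Management's best replies: N1→Firm; N2→Firm; N3→Soft; N4→Hard.
Only (N1, Firm) has each player best-responding; Nash payoffs (4, 12).
Union's commitment gain: 6 − 4 = 2.

2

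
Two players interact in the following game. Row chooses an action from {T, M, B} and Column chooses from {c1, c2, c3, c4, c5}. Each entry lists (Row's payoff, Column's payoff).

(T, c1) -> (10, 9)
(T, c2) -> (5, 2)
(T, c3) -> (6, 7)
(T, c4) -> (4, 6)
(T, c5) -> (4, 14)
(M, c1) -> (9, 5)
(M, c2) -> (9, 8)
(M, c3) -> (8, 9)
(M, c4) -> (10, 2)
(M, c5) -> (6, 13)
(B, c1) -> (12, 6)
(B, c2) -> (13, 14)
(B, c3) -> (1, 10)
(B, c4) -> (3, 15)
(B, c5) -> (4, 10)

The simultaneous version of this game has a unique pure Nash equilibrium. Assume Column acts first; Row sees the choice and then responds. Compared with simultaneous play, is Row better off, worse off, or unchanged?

Solve by backward induction (Column leads).
- c1: BR = B, leader payoff 6.
- c2: BR = B, leader payoff 14.
- c3: BR = M, leader payoff 9.
- c4: BR = M, leader payoff 2.
- c5: BR = M, leader payoff 13.
Column's induced payoffs are 6, 14, 9, 2, 13, so Column commits to c2. Subgame-perfect outcome: (B, c2) with payoffs (13, 14).
Under simultaneous play:
Row's best replies: c1→B; c2→B; c3→M; c4→M; c5→M.
Column's best replies: T→c5; M→c5; B→c4.
The unique mutual best reply is (M, c5), giving (6, 13).
Row earns 13 sequentially versus 6 at the Nash outcome: better off.

better off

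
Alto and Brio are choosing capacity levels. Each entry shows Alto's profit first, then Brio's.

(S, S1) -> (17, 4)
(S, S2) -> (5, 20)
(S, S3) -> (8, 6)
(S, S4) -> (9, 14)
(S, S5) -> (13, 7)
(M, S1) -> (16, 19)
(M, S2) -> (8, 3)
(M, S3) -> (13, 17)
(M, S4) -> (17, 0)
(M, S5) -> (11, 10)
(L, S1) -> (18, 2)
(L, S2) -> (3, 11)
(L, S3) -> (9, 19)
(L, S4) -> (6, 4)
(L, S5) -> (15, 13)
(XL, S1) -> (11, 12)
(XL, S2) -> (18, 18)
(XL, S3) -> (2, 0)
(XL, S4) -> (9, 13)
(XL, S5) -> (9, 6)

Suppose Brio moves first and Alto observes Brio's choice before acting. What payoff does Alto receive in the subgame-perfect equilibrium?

Backward induction with Brio moving first.
- S1: BR = L, leader payoff 2.
- S2: BR = XL, leader payoff 18.
- S3: BR = M, leader payoff 17.
- S4: BR = M, leader payoff 0.
- S5: BR = L, leader payoff 13.
Brio's induced payoffs are 2, 18, 17, 0, 13, so Brio commits to S2. Subgame-perfect outcome: (XL, S2) with payoffs (18, 18).

18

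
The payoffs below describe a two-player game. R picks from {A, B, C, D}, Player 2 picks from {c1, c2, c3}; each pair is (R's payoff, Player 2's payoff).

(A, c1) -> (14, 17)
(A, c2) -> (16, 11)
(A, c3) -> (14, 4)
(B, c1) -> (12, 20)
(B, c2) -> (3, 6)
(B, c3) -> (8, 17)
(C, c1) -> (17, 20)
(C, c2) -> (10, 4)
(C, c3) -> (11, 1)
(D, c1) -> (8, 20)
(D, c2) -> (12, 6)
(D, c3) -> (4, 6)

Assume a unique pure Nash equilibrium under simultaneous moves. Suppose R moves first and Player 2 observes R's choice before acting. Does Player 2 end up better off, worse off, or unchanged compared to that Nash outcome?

Work backward from Player 2's decision.
- A: BR = c1, leader payoff 14.
- B: BR = c1, leader payoff 12.
- C: BR = c1, leader payoff 17.
- D: BR = c1, leader payoff 8.
R's induced payoffs are 14, 12, 17, 8, so R commits to C. Subgame-perfect outcome: (C, c1) with payoffs (17, 20).
Now find the simultaneous Nash equilibrium.
R's best replies: c1→C; c2→A; c3→A.
Player 2's best replies: A→c1; B→c1; C→c1; D→c1.
Only (C, c1) has each player best-responding; Nash payoffs (17, 20).
Player 2 earns 20 sequentially versus 20 at the Nash outcome: unchanged.

unchanged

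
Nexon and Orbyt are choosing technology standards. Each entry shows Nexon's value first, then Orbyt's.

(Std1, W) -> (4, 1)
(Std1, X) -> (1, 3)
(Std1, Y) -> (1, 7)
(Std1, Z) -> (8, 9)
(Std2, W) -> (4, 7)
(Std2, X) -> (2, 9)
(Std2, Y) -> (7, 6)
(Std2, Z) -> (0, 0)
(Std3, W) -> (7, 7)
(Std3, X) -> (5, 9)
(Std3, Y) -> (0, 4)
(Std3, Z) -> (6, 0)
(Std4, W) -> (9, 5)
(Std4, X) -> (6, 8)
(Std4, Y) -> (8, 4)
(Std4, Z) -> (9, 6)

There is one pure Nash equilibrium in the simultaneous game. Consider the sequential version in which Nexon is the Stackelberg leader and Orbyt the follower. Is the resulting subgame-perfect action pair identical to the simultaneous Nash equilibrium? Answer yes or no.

Work backward from Orbyt's decision.
- Std1: Orbyt compares 1, 3, 7, 9 and picks Z; Nexon would get 8.
- Std2: Orbyt compares 7, 9, 6, 0 and picks X; Nexon would get 2.
- Std3: Orbyt compares 7, 9, 4, 0 and picks X; Nexon would get 5.
- Std4: Orbyt compares 5, 8, 4, 6 and picks X; Nexon would get 6.
Among 8, 2, 5, 6, the best is 8 at Std1. Subgame-perfect outcome: (Std1, Z) with payoffs (8, 9).
Now find the simultaneous Nash equilibrium.
Nexon's best replies: W→Std4; X→Std4; Y→Std4; Z→Std4.
Orbyt's best replies: Std1→Z; Std2→X; Std3→X; Std4→X.
The unique mutual best reply is (Std4, X), giving (6, 8).
Sequential outcome (Std1, Z) differs from the Nash profile (Std4, X).

no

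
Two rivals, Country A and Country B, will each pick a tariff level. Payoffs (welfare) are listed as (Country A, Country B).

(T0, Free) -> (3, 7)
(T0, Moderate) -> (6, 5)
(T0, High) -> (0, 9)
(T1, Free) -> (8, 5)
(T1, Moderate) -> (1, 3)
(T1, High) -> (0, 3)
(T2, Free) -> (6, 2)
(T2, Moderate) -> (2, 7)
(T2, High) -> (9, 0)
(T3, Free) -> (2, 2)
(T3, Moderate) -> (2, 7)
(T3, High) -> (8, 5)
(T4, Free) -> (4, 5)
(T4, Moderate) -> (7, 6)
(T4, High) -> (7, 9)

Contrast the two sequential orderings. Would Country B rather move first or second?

first

If Country A leads: Country B's best replies are T0→High, T1→Free, T2→Moderate, T3→Moderate, T4→High; Country A's induced payoffs 0, 8, 2, 2, 7; outcome (T1, Free), payoffs (8, 5).
If Country B leads: Country A's best replies are Free→T1, Moderate→T4, High→T2; Country B's induced payoffs 5, 6, 0; outcome (T4, Moderate), payoffs (7, 6).
Country B gets 6 moving first and 5 moving second, so Country B prefers to move first.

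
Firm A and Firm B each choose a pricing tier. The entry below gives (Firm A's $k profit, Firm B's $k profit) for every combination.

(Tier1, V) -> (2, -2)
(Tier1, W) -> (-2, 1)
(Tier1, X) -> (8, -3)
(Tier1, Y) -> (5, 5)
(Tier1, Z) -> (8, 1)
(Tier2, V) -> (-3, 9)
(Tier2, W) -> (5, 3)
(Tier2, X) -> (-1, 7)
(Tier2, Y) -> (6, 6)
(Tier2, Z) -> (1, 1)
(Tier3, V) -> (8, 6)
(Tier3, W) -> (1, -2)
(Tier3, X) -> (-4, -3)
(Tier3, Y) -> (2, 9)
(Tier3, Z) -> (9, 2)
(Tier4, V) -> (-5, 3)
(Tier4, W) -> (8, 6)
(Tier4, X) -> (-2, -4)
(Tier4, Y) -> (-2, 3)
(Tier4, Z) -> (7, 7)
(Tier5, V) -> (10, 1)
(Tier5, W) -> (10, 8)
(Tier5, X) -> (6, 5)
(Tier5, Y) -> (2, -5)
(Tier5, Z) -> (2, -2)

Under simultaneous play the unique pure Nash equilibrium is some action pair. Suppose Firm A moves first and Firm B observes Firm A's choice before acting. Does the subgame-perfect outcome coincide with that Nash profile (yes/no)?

Firm B best-responds to each possible Firm A move:
- Tier1 → Firm B plays Y (best of -2, 1, -3, 5, 1); Firm A gets 5.
- Tier2 → Firm B plays V (best of 9, 3, 7, 6, 1); Firm A gets -3.
- Tier3 → Firm B plays Y (best of 6, -2, -3, 9, 2); Firm A gets 2.
- Tier4 → Firm B plays Z (best of 3, 6, -4, 3, 7); Firm A gets 7.
- Tier5 → Firm B plays W (best of 1, 8, 5, -5, -2); Firm A gets 10.
Among 5, -3, 2, 7, 10, the best is 10 at Tier5. Subgame-perfect outcome: (Tier5, W) with payoffs (10, 8).
Under simultaneous play:
Firm A's best replies: V→Tier5; W→Tier5; X→Tier1; Y→Tier2; Z→Tier3.
Firm B's best replies: Tier1→Y; Tier2→V; Tier3→Y; Tier4→Z; Tier5→W.
The unique mutual best reply is (Tier5, W), giving (10, 8).
Sequential outcome (Tier5, W) coincides with the Nash profile (Tier5, W).

yes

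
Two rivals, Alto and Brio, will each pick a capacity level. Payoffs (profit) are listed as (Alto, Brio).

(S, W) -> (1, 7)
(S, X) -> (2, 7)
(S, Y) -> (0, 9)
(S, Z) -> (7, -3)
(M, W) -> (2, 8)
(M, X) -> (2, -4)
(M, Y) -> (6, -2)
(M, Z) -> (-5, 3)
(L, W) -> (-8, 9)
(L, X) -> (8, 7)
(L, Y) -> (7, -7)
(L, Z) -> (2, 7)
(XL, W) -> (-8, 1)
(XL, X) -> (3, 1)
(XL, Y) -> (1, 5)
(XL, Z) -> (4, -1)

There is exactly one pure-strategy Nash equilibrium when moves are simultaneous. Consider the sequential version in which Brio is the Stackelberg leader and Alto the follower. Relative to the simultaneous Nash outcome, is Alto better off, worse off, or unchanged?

Backward induction with Brio moving first.
- W: Alto compares 1, 2, -8, -8 and picks M; Brio would get 8.
- X: Alto compares 2, 2, 8, 3 and picks L; Brio would get 7.
- Y: Alto compares 0, 6, 7, 1 and picks L; Brio would get -7.
- Z: Alto compares 7, -5, 2, 4 and picks S; Brio would get -3.
Among 8, 7, -7, -3, the best is 8 at W. Subgame-perfect outcome: (M, W) with payoffs (2, 8).
Under simultaneous play:
Alto's best replies: W→M; X→L; Y→L; Z→S.
Brio's best replies: S→Y; M→W; L→W; XL→Y.
The unique mutual best reply is (M, W), giving (2, 8).
Alto earns 2 sequentially versus 2 at the Nash outcome: unchanged.

unchanged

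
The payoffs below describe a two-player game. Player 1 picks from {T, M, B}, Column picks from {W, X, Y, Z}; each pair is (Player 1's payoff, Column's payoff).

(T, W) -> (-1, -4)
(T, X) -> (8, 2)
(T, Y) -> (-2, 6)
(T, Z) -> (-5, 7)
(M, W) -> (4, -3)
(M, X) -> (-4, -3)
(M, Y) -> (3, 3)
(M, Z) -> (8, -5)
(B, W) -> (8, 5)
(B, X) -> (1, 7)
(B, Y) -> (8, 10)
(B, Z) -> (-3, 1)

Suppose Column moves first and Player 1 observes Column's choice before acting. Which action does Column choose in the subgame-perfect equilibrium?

Solve by backward induction (Column leads).
- W: Player 1 compares -1, 4, 8 and picks B; Column would get 5.
- X: Player 1 compares 8, -4, 1 and picks T; Column would get 2.
- Y: Player 1 compares -2, 3, 8 and picks B; Column would get 10.
- Z: Player 1 compares -5, 8, -3 and picks M; Column would get -5.
Among 5, 2, 10, -5, the best is 10 at Y. Subgame-perfect outcome: (B, Y) with payoffs (8, 10).

Y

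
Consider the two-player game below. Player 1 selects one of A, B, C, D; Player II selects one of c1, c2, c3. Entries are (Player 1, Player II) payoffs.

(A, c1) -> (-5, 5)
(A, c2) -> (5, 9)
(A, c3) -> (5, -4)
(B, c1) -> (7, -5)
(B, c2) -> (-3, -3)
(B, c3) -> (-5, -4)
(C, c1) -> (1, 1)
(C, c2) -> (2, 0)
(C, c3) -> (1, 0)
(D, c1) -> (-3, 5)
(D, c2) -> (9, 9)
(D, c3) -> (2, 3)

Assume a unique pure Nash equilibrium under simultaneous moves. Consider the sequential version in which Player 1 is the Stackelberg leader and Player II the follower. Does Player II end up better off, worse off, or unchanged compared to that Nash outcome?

Solve by backward induction (Player 1 leads).
- A: BR = c2, leader payoff 5.
- B: BR = c2, leader payoff -3.
- C: BR = c1, leader payoff 1.
- D: BR = c2, leader payoff 9.
Player 1's induced payoffs are 5, -3, 1, 9, so Player 1 commits to D. Subgame-perfect outcome: (D, c2) with payoffs (9, 9).
For the simultaneous game, intersect best replies.
Player 1's best replies: c1→B; c2→D; c3→A.
Player II's best replies: A→c2; B→c2; C→c1; D→c2.
Only (D, c2) has each player best-responding; Nash payoffs (9, 9).
Player II earns 9 sequentially versus 9 at the Nash outcome: unchanged.

unchanged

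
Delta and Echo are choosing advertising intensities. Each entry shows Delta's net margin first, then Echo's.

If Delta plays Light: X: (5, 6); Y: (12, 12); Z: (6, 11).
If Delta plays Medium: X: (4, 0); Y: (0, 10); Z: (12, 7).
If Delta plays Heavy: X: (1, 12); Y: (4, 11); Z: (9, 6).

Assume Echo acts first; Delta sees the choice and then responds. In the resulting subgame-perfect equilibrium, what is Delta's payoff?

12

Work backward from Delta's decision.
- X: Delta compares 5, 4, 1 and picks Light; Echo would get 6.
- Y: Delta compares 12, 0, 4 and picks Light; Echo would get 12.
- Z: Delta compares 6, 12, 9 and picks Medium; Echo would get 7.
Echo's induced payoffs are 6, 12, 7, so Echo commits to Y. Subgame-perfect outcome: (Light, Y) with payoffs (12, 12).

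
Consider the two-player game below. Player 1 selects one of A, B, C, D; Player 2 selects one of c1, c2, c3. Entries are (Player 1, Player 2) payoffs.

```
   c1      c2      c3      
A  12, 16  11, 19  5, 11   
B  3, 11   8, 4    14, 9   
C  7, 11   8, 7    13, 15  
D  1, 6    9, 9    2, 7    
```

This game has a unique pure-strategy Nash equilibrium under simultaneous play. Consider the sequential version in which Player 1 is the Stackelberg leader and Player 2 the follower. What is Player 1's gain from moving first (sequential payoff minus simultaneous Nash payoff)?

Player 2 best-responds to each possible Player 1 move:
- A → Player 2 plays c2 (best of 16, 19, 11); Player 1 gets 11.
- B → Player 2 plays c1 (best of 11, 4, 9); Player 1 gets 3.
- C → Player 2 plays c3 (best of 11, 7, 15); Player 1 gets 13.
- D → Player 2 plays c2 (best of 6, 9, 7); Player 1 gets 9.
Maximizing over 11, 3, 13, 9, Player 1 chooses C. Subgame-perfect outcome: (C, c3) with payoffs (13, 15).
Under simultaneous play:
Player 1's best replies: c1→A; c2→A; c3→B.
Player 2's best replies: A→c2; B→c1; C→c3; D→c2.
The unique mutual best reply is (A, c2), giving (11, 19).
Player 1's commitment gain: 13 − 11 = 2.

2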